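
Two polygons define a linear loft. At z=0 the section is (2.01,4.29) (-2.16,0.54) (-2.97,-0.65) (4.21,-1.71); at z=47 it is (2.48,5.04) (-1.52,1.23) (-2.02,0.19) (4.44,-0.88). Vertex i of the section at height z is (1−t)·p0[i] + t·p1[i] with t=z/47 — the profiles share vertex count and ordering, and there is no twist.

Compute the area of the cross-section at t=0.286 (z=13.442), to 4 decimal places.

Cross-section at t=0.286: each vertex is (1-t)·p0[i] + t·p1[i].
  v1: (1-0.286)·(2.01,4.29) + 0.286·(2.48,5.04) = (2.1444,4.5045)
  v2: (1-0.286)·(-2.16,0.54) + 0.286·(-1.52,1.23) = (-1.9770,0.7373)
  v3: (1-0.286)·(-2.97,-0.65) + 0.286·(-2.02,0.19) = (-2.6983,-0.4098)
  v4: (1-0.286)·(4.21,-1.71) + 0.286·(4.44,-0.88) = (4.2758,-1.4726)
Shoelace sum Σ(x_i·y_{i+1} − x_{i+1}·y_i):
  i=1: 2.1444·0.7373 − -1.9770·4.5045 = +10.4864 (running +10.4864)
  i=2: -1.9770·-0.4098 − -2.6983·0.7373 = +2.7996 (running +13.2860)
  i=3: -2.6983·-1.4726 − 4.2758·-0.4098 = +5.7256 (running +19.0116)
  i=4: 4.2758·4.5045 − 2.1444·-1.4726 = +22.4182 (running +41.4298)
Area = |Σ|/2 = |41.4298|/2 = 20.7149

Area at t=0.286: 20.7149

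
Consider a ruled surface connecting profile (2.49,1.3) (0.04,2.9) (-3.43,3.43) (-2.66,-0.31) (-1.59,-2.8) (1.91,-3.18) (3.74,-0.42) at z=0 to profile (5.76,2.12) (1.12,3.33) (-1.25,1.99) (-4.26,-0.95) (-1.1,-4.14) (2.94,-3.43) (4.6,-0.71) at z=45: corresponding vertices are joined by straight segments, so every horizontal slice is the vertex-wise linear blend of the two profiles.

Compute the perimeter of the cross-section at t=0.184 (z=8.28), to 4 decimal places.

Cross-section at t=0.184: each vertex is (1-t)·p0[i] + t·p1[i].
  v1: (1-0.184)·(2.49,1.3) + 0.184·(5.76,2.12) = (3.0917,1.4509)
  v2: (1-0.184)·(0.04,2.9) + 0.184·(1.12,3.33) = (0.2387,2.9791)
  v3: (1-0.184)·(-3.43,3.43) + 0.184·(-1.25,1.99) = (-3.0289,3.1650)
  v4: (1-0.184)·(-2.66,-0.31) + 0.184·(-4.26,-0.95) = (-2.9544,-0.4278)
  v5: (1-0.184)·(-1.59,-2.8) + 0.184·(-1.1,-4.14) = (-1.4998,-3.0466)
  v6: (1-0.184)·(1.91,-3.18) + 0.184·(2.94,-3.43) = (2.0995,-3.2260)
  v7: (1-0.184)·(3.74,-0.42) + 0.184·(4.6,-0.71) = (3.8982,-0.4734)
Perimeter = Σ |v_{i+1} − v_i|:
  edge 1→2: √(-2.8530² + 1.5282²) = 3.2365 (running 3.2365)
  edge 2→3: √(-3.2676² + 0.1859²) = 3.2729 (running 6.5094)
  edge 3→4: √(0.0745² + -3.5928²) = 3.5936 (running 10.1030)
  edge 4→5: √(1.4546² + -2.6188²) = 2.9956 (running 13.0986)
  edge 5→6: √(3.5994² + -0.1794²) = 3.6038 (running 16.7024)
  edge 6→7: √(1.7987² + 2.7526²) = 3.2882 (running 19.9906)
  edge 7→1: √(-0.8066² + 1.9242²) = 2.0864 (running 22.0771)
Perimeter = 22.0771

Perimeter at t=0.184: 22.0771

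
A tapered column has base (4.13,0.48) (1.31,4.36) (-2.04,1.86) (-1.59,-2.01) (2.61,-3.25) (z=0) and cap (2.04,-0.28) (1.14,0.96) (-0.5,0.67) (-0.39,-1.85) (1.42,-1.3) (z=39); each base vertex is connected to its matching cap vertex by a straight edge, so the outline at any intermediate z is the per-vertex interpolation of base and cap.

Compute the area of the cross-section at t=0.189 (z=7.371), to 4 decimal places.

Cross-section at t=0.189: each vertex is (1-t)·p0[i] + t·p1[i].
  v1: (1-0.189)·(4.13,0.48) + 0.189·(2.04,-0.28) = (3.7350,0.3364)
  v2: (1-0.189)·(1.31,4.36) + 0.189·(1.14,0.96) = (1.2779,3.7174)
  v3: (1-0.189)·(-2.04,1.86) + 0.189·(-0.5,0.67) = (-1.7489,1.6351)
  v4: (1-0.189)·(-1.59,-2.01) + 0.189·(-0.39,-1.85) = (-1.3632,-1.9798)
  v5: (1-0.189)·(2.61,-3.25) + 0.189·(1.42,-1.3) = (2.3851,-2.8814)
Shoelace sum Σ(x_i·y_{i+1} − x_{i+1}·y_i):
  i=1: 3.7350·3.7174 − 1.2779·0.3364 = +13.4546 (running +13.4546)
  i=2: 1.2779·1.6351 − -1.7489·3.7174 = +8.5909 (running +22.0456)
  i=3: -1.7489·-1.9798 − -1.3632·1.6351 = +5.6914 (running +27.7370)
  i=4: -1.3632·-2.8814 − 2.3851·-1.9798 = +8.6499 (running +36.3869)
  i=5: 2.3851·0.3364 − 3.7350·-2.8814 = +11.5644 (running +47.9513)
Area = |Σ|/2 = |47.9513|/2 = 23.9757

Area at t=0.189: 23.9757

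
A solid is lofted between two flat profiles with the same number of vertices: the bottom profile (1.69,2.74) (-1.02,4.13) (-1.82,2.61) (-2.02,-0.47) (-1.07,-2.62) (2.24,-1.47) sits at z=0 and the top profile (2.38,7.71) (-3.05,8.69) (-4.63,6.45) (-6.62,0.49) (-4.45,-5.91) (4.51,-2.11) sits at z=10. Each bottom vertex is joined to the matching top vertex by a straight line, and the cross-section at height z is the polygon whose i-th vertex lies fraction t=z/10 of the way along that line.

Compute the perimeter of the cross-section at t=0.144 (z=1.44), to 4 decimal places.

Cross-section at t=0.144: each vertex is (1-t)·p0[i] + t·p1[i].
  v1: (1-0.144)·(1.69,2.74) + 0.144·(2.38,7.71) = (1.7894,3.4557)
  v2: (1-0.144)·(-1.02,4.13) + 0.144·(-3.05,8.69) = (-1.3123,4.7866)
  v3: (1-0.144)·(-1.82,2.61) + 0.144·(-4.63,6.45) = (-2.2246,3.1630)
  v4: (1-0.144)·(-2.02,-0.47) + 0.144·(-6.62,0.49) = (-2.6824,-0.3318)
  v5: (1-0.144)·(-1.07,-2.62) + 0.144·(-4.45,-5.91) = (-1.5567,-3.0938)
  v6: (1-0.144)·(2.24,-1.47) + 0.144·(4.51,-2.11) = (2.5669,-1.5622)
Perimeter = Σ |v_{i+1} − v_i|:
  edge 1→2: √(-3.1017² + 1.3310²) = 3.3752 (running 3.3752)
  edge 2→3: √(-0.9123² + -1.6237²) = 1.8624 (running 5.2376)
  edge 3→4: √(-0.4578² + -3.4947²) = 3.5246 (running 8.7622)
  edge 4→5: √(1.1257² + -2.7620²) = 2.9826 (running 11.7448)
  edge 5→6: √(4.1236² + 1.5316²) = 4.3988 (running 16.1436)
  edge 6→1: √(-0.7775² + 5.0178²) = 5.0777 (running 21.2213)
Perimeter = 21.2213

Perimeter at t=0.144: 21.2213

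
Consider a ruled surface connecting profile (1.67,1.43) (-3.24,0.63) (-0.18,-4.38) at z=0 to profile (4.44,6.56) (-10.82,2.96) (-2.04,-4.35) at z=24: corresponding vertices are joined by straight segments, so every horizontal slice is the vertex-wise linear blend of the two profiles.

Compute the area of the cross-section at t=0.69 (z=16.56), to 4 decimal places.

Area at t=0.69: 49.3232

Cross-section at t=0.69: each vertex is (1-t)·p0[i] + t·p1[i].
  v1: (1-0.69)·(1.67,1.43) + 0.69·(4.44,6.56) = (3.5813,4.9697)
  v2: (1-0.69)·(-3.24,0.63) + 0.69·(-10.82,2.96) = (-8.4702,2.2377)
  v3: (1-0.69)·(-0.18,-4.38) + 0.69·(-2.04,-4.35) = (-1.4634,-4.3593)
Shoelace sum Σ(x_i·y_{i+1} − x_{i+1}·y_i):
  i=1: 3.5813·2.2377 − -8.4702·4.9697 = +50.1082 (running +50.1082)
  i=2: -8.4702·-4.3593 − -1.4634·2.2377 = +40.1988 (running +90.3070)
  i=3: -1.4634·4.9697 − 3.5813·-4.3593 = +8.3393 (running +98.6463)
Area = |Σ|/2 = |98.6463|/2 = 49.3232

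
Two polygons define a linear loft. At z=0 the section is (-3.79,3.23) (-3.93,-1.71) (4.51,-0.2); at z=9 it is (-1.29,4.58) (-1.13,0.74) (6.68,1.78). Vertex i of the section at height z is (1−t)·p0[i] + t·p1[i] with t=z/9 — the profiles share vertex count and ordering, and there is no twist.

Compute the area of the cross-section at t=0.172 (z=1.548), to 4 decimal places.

Area at t=0.172: 19.7278

Cross-section at t=0.172: each vertex is (1-t)·p0[i] + t·p1[i].
  v1: (1-0.172)·(-3.79,3.23) + 0.172·(-1.29,4.58) = (-3.3600,3.4622)
  v2: (1-0.172)·(-3.93,-1.71) + 0.172·(-1.13,0.74) = (-3.4484,-1.2886)
  v3: (1-0.172)·(4.51,-0.2) + 0.172·(6.68,1.78) = (4.8832,0.1406)
Shoelace sum Σ(x_i·y_{i+1} − x_{i+1}·y_i):
  i=1: -3.3600·-1.2886 − -3.4484·3.4622 = +16.2687 (running +16.2687)
  i=2: -3.4484·0.1406 − 4.8832·-1.2886 = +5.8078 (running +22.0766)
  i=3: 4.8832·3.4622 − -3.3600·0.1406 = +17.3790 (running +39.4556)
Area = |Σ|/2 = |39.4556|/2 = 19.7278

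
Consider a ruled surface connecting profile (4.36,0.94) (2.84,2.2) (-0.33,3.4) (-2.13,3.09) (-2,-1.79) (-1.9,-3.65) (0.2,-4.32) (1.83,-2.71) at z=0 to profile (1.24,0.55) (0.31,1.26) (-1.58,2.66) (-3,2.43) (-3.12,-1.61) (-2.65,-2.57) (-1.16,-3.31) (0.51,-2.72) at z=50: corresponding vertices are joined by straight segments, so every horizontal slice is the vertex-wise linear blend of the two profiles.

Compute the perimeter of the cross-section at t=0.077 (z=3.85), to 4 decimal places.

Cross-section at t=0.077: each vertex is (1-t)·p0[i] + t·p1[i].
  v1: (1-0.077)·(4.36,0.94) + 0.077·(1.24,0.55) = (4.1198,0.9100)
  v2: (1-0.077)·(2.84,2.2) + 0.077·(0.31,1.26) = (2.6452,2.1276)
  v3: (1-0.077)·(-0.33,3.4) + 0.077·(-1.58,2.66) = (-0.4263,3.3430)
  v4: (1-0.077)·(-2.13,3.09) + 0.077·(-3,2.43) = (-2.1970,3.0392)
  v5: (1-0.077)·(-2,-1.79) + 0.077·(-3.12,-1.61) = (-2.0862,-1.7761)
  v6: (1-0.077)·(-1.9,-3.65) + 0.077·(-2.65,-2.57) = (-1.9578,-3.5668)
  v7: (1-0.077)·(0.2,-4.32) + 0.077·(-1.16,-3.31) = (0.0953,-4.2422)
  v8: (1-0.077)·(1.83,-2.71) + 0.077·(0.51,-2.72) = (1.7284,-2.7108)
Perimeter = Σ |v_{i+1} − v_i|:
  edge 1→2: √(-1.4746² + 1.2177²) = 1.9123 (running 1.9123)
  edge 2→3: √(-3.0714² + 1.2154²) = 3.3032 (running 5.2155)
  edge 3→4: √(-1.7707² + -0.3038²) = 1.7966 (running 7.0121)
  edge 4→5: √(0.1107² + -4.8153²) = 4.8166 (running 11.8287)
  edge 5→6: √(0.1285² + -1.7907²) = 1.7953 (running 13.6240)
  edge 6→7: √(2.0530² + -0.6754²) = 2.1613 (running 15.7853)
  edge 7→8: √(1.6331² + 1.5315²) = 2.2388 (running 18.0241)
  edge 8→1: √(2.3914² + 3.6207²) = 4.3392 (running 22.3633)
Perimeter = 22.3633

Perimeter at t=0.077: 22.3633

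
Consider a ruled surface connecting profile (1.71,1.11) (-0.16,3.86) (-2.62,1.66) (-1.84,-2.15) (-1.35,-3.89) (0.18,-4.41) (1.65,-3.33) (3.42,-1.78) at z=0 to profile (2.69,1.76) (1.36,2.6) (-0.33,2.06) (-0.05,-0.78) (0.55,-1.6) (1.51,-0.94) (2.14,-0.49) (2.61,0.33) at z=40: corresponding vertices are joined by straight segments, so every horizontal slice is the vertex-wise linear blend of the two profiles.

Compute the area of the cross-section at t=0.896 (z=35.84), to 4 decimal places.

Cross-section at t=0.896: each vertex is (1-t)·p0[i] + t·p1[i].
  v1: (1-0.896)·(1.71,1.11) + 0.896·(2.69,1.76) = (2.5881,1.6924)
  v2: (1-0.896)·(-0.16,3.86) + 0.896·(1.36,2.6) = (1.2019,2.7310)
  v3: (1-0.896)·(-2.62,1.66) + 0.896·(-0.33,2.06) = (-0.5682,2.0184)
  v4: (1-0.896)·(-1.84,-2.15) + 0.896·(-0.05,-0.78) = (-0.2362,-0.9225)
  v5: (1-0.896)·(-1.35,-3.89) + 0.896·(0.55,-1.6) = (0.3524,-1.8382)
  v6: (1-0.896)·(0.18,-4.41) + 0.896·(1.51,-0.94) = (1.3717,-1.3009)
  v7: (1-0.896)·(1.65,-3.33) + 0.896·(2.14,-0.49) = (2.0890,-0.7854)
  v8: (1-0.896)·(3.42,-1.78) + 0.896·(2.61,0.33) = (2.6942,0.1106)
Shoelace sum Σ(x_i·y_{i+1} − x_{i+1}·y_i):
  i=1: 2.5881·2.7310 − 1.2019·1.6924 = +5.0340 (running +5.0340)
  i=2: 1.2019·2.0184 − -0.5682·2.7310 = +3.9776 (running +9.0116)
  i=3: -0.5682·-0.9225 − -0.2362·2.0184 = +1.0008 (running +10.0124)
  i=4: -0.2362·-1.8382 − 0.3524·-0.9225 = +0.7592 (running +10.7716)
  i=5: 0.3524·-1.3009 − 1.3717·-1.8382 = +2.0629 (running +12.8345)
  i=6: 1.3717·-0.7854 − 2.0890·-1.3009 = +1.6403 (running +14.4749)
  i=7: 2.0890·0.1106 − 2.6942·-0.7854 = +2.3469 (running +16.8218)
  i=8: 2.6942·1.6924 − 2.5881·0.1106 = +4.2736 (running +21.0954)
Area = |Σ|/2 = |21.0954|/2 = 10.5477

Area at t=0.896: 10.5477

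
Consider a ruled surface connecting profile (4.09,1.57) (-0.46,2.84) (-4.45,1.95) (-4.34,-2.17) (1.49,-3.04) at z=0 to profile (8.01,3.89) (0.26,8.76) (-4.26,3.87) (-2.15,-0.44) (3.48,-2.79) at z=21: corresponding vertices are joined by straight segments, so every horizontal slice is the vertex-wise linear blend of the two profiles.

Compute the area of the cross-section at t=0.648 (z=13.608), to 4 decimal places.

Area at t=0.648: 62.9831

Cross-section at t=0.648: each vertex is (1-t)·p0[i] + t·p1[i].
  v1: (1-0.648)·(4.09,1.57) + 0.648·(8.01,3.89) = (6.6302,3.0734)
  v2: (1-0.648)·(-0.46,2.84) + 0.648·(0.26,8.76) = (0.0066,6.6762)
  v3: (1-0.648)·(-4.45,1.95) + 0.648·(-4.26,3.87) = (-4.3269,3.1942)
  v4: (1-0.648)·(-4.34,-2.17) + 0.648·(-2.15,-0.44) = (-2.9209,-1.0490)
  v5: (1-0.648)·(1.49,-3.04) + 0.648·(3.48,-2.79) = (2.7795,-2.8780)
Shoelace sum Σ(x_i·y_{i+1} − x_{i+1}·y_i):
  i=1: 6.6302·6.6762 − 0.0066·3.0734 = +44.2438 (running +44.2438)
  i=2: 0.0066·3.1942 − -4.3269·6.6762 = +28.9079 (running +73.1517)
  i=3: -4.3269·-1.0490 − -2.9209·3.1942 = +13.8685 (running +87.0202)
  i=4: -2.9209·-2.8780 − 2.7795·-1.0490 = +11.3219 (running +98.3421)
  i=5: 2.7795·3.0734 − 6.6302·-2.8780 = +27.6241 (running +125.9662)
Area = |Σ|/2 = |125.9662|/2 = 62.9831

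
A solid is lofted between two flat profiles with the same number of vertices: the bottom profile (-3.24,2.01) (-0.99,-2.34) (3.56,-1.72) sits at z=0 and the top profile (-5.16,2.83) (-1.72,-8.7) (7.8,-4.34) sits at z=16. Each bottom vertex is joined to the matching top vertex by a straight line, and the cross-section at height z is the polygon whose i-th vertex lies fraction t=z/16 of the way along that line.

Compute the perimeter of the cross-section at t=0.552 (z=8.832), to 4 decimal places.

Perimeter at t=0.552: 28.2291

Cross-section at t=0.552: each vertex is (1-t)·p0[i] + t·p1[i].
  v1: (1-0.552)·(-3.24,2.01) + 0.552·(-5.16,2.83) = (-4.2998,2.4626)
  v2: (1-0.552)·(-0.99,-2.34) + 0.552·(-1.72,-8.7) = (-1.3930,-5.8507)
  v3: (1-0.552)·(3.56,-1.72) + 0.552·(7.8,-4.34) = (5.9005,-3.1662)
Perimeter = Σ |v_{i+1} − v_i|:
  edge 1→2: √(2.9069² + -8.3134²) = 8.8069 (running 8.8069)
  edge 2→3: √(7.2934² + 2.6845²) = 7.7718 (running 16.5787)
  edge 3→1: √(-10.2003² + 5.6289²) = 11.6504 (running 28.2291)
Perimeter = 28.2291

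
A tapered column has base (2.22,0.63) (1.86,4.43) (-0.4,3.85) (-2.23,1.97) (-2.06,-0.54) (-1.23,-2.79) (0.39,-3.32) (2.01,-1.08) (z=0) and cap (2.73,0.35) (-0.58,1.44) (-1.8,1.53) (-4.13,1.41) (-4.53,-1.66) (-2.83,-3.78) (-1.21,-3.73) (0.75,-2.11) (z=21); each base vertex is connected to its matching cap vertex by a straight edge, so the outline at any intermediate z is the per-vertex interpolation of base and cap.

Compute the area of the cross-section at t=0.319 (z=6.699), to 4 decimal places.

Area at t=0.319: 25.9071

Cross-section at t=0.319: each vertex is (1-t)·p0[i] + t·p1[i].
  v1: (1-0.319)·(2.22,0.63) + 0.319·(2.73,0.35) = (2.3827,0.5407)
  v2: (1-0.319)·(1.86,4.43) + 0.319·(-0.58,1.44) = (1.0816,3.4762)
  v3: (1-0.319)·(-0.4,3.85) + 0.319·(-1.8,1.53) = (-0.8466,3.1099)
  v4: (1-0.319)·(-2.23,1.97) + 0.319·(-4.13,1.41) = (-2.8361,1.7914)
  v5: (1-0.319)·(-2.06,-0.54) + 0.319·(-4.53,-1.66) = (-2.8479,-0.8973)
  v6: (1-0.319)·(-1.23,-2.79) + 0.319·(-2.83,-3.78) = (-1.7404,-3.1058)
  v7: (1-0.319)·(0.39,-3.32) + 0.319·(-1.21,-3.73) = (-0.1204,-3.4508)
  v8: (1-0.319)·(2.01,-1.08) + 0.319·(0.75,-2.11) = (1.6081,-1.4086)
Shoelace sum Σ(x_i·y_{i+1} − x_{i+1}·y_i):
  i=1: 2.3827·3.4762 − 1.0816·0.5407 = +7.6979 (running +7.6979)
  i=2: 1.0816·3.1099 − -0.8466·3.4762 = +6.3068 (running +14.0046)
  i=3: -0.8466·1.7914 − -2.8361·3.1099 = +7.3035 (running +21.3081)
  i=4: -2.8361·-0.8973 − -2.8479·1.7914 = +7.6464 (running +28.9545)
  i=5: -2.8479·-3.1058 − -1.7404·-0.8973 = +7.2835 (running +36.2380)
  i=6: -1.7404·-3.4508 − -0.1204·-3.1058 = +5.6318 (running +41.8699)
  i=7: -0.1204·-1.4086 − 1.6081·-3.4508 = +5.7187 (running +47.5885)
  i=8: 1.6081·0.5407 − 2.3827·-1.4086 = +4.2256 (running +51.8142)
Area = |Σ|/2 = |51.8142|/2 = 25.9071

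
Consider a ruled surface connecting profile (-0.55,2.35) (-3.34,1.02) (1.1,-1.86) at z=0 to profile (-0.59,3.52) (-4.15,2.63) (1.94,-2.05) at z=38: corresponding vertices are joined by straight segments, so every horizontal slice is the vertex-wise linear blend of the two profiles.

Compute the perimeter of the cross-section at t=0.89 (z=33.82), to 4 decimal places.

Perimeter at t=0.89: 16.9574

Cross-section at t=0.89: each vertex is (1-t)·p0[i] + t·p1[i].
  v1: (1-0.89)·(-0.55,2.35) + 0.89·(-0.59,3.52) = (-0.5856,3.3913)
  v2: (1-0.89)·(-3.34,1.02) + 0.89·(-4.15,2.63) = (-4.0609,2.4529)
  v3: (1-0.89)·(1.1,-1.86) + 0.89·(1.94,-2.05) = (1.8476,-2.0291)
Perimeter = Σ |v_{i+1} − v_i|:
  edge 1→2: √(-3.4753² + -0.9384²) = 3.5998 (running 3.5998)
  edge 2→3: √(5.9085² + -4.4820²) = 7.4161 (running 11.0159)
  edge 3→1: √(-2.4332² + 5.4204²) = 5.9415 (running 16.9574)
Perimeter = 16.9574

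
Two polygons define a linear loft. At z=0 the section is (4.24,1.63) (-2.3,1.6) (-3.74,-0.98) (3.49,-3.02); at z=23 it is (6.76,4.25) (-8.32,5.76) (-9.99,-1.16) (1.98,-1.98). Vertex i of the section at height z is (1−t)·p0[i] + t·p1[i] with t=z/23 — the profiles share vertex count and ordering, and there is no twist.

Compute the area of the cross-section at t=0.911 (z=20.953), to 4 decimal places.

Cross-section at t=0.911: each vertex is (1-t)·p0[i] + t·p1[i].
  v1: (1-0.911)·(4.24,1.63) + 0.911·(6.76,4.25) = (6.5357,4.0168)
  v2: (1-0.911)·(-2.3,1.6) + 0.911·(-8.32,5.76) = (-7.7842,5.3898)
  v3: (1-0.911)·(-3.74,-0.98) + 0.911·(-9.99,-1.16) = (-9.4337,-1.1440)
  v4: (1-0.911)·(3.49,-3.02) + 0.911·(1.98,-1.98) = (2.1144,-2.0726)
Shoelace sum Σ(x_i·y_{i+1} − x_{i+1}·y_i):
  i=1: 6.5357·5.3898 − -7.7842·4.0168 = +66.4938 (running +66.4938)
  i=2: -7.7842·-1.1440 − -9.4337·5.3898 = +59.7506 (running +126.2444)
  i=3: -9.4337·-2.0726 − 2.1144·-1.1440 = +21.9708 (running +148.2152)
  i=4: 2.1144·4.0168 − 6.5357·-2.0726 = +22.0388 (running +170.2540)
Area = |Σ|/2 = |170.2540|/2 = 85.1270

Area at t=0.911: 85.1270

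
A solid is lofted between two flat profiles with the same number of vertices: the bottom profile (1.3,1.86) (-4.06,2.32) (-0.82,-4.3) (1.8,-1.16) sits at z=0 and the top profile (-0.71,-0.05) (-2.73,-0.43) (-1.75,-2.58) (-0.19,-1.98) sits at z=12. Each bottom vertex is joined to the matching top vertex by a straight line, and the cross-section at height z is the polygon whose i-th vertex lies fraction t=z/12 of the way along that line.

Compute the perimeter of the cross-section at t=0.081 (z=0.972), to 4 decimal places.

Cross-section at t=0.081: each vertex is (1-t)·p0[i] + t·p1[i].
  v1: (1-0.081)·(1.3,1.86) + 0.081·(-0.71,-0.05) = (1.1372,1.7053)
  v2: (1-0.081)·(-4.06,2.32) + 0.081·(-2.73,-0.43) = (-3.9523,2.0972)
  v3: (1-0.081)·(-0.82,-4.3) + 0.081·(-1.75,-2.58) = (-0.8953,-4.1607)
  v4: (1-0.081)·(1.8,-1.16) + 0.081·(-0.19,-1.98) = (1.6388,-1.2264)
Perimeter = Σ |v_{i+1} − v_i|:
  edge 1→2: √(-5.0895² + 0.3920²) = 5.1045 (running 5.1045)
  edge 2→3: √(3.0569² + -6.2579²) = 6.9647 (running 12.0692)
  edge 3→4: √(2.5341² + 2.9343²) = 3.8771 (running 15.9463)
  edge 4→1: √(-0.5016² + 2.9317²) = 2.9743 (running 18.9206)
Perimeter = 18.9206

Perimeter at t=0.081: 18.9206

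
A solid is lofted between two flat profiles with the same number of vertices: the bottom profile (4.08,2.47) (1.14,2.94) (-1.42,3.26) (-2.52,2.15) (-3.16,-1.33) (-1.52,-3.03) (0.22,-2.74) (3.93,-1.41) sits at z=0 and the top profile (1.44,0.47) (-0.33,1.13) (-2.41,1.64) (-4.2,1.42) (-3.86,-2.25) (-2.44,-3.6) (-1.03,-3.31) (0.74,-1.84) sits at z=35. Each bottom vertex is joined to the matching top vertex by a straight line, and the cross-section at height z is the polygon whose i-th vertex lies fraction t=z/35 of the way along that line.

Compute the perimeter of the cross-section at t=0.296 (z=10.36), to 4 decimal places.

Perimeter at t=0.296: 20.9643

Cross-section at t=0.296: each vertex is (1-t)·p0[i] + t·p1[i].
  v1: (1-0.296)·(4.08,2.47) + 0.296·(1.44,0.47) = (3.2986,1.8780)
  v2: (1-0.296)·(1.14,2.94) + 0.296·(-0.33,1.13) = (0.7049,2.4042)
  v3: (1-0.296)·(-1.42,3.26) + 0.296·(-2.41,1.64) = (-1.7130,2.7805)
  v4: (1-0.296)·(-2.52,2.15) + 0.296·(-4.2,1.42) = (-3.0173,1.9339)
  v5: (1-0.296)·(-3.16,-1.33) + 0.296·(-3.86,-2.25) = (-3.3672,-1.6023)
  v6: (1-0.296)·(-1.52,-3.03) + 0.296·(-2.44,-3.6) = (-1.7923,-3.1987)
  v7: (1-0.296)·(0.22,-2.74) + 0.296·(-1.03,-3.31) = (-0.1500,-2.9087)
  v8: (1-0.296)·(3.93,-1.41) + 0.296·(0.74,-1.84) = (2.9858,-1.5373)
Perimeter = Σ |v_{i+1} − v_i|:
  edge 1→2: √(-2.5937² + 0.5262²) = 2.6465 (running 2.6465)
  edge 2→3: √(-2.4179² + 0.3762²) = 2.4470 (running 5.0935)
  edge 3→4: √(-1.3042² + -0.8466²) = 1.5549 (running 6.6484)
  edge 4→5: √(-0.3499² + -3.5362²) = 3.5535 (running 10.2020)
  edge 5→6: √(1.5749² + -1.5964²) = 2.2425 (running 12.4444)
  edge 6→7: √(1.6423² + 0.2900²) = 1.6677 (running 14.1122)
  edge 7→8: √(3.1358² + 1.3714²) = 3.4225 (running 17.5347)
  edge 8→1: √(0.3128² + 3.4153²) = 3.4296 (running 20.9643)
Perimeter = 20.9643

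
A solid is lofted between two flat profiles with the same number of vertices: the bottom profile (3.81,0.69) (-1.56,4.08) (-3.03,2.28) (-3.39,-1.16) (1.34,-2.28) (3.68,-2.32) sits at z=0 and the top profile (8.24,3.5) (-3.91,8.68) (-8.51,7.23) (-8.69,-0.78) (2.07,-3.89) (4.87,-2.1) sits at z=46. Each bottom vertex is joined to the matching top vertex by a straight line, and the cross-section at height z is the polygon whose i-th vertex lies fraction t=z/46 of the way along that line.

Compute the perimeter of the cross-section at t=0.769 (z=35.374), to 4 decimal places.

Perimeter at t=0.769: 41.1365

Cross-section at t=0.769: each vertex is (1-t)·p0[i] + t·p1[i].
  v1: (1-0.769)·(3.81,0.69) + 0.769·(8.24,3.5) = (7.2167,2.8509)
  v2: (1-0.769)·(-1.56,4.08) + 0.769·(-3.91,8.68) = (-3.3672,7.6174)
  v3: (1-0.769)·(-3.03,2.28) + 0.769·(-8.51,7.23) = (-7.2441,6.0865)
  v4: (1-0.769)·(-3.39,-1.16) + 0.769·(-8.69,-0.78) = (-7.4657,-0.8678)
  v5: (1-0.769)·(1.34,-2.28) + 0.769·(2.07,-3.89) = (1.9014,-3.5181)
  v6: (1-0.769)·(3.68,-2.32) + 0.769·(4.87,-2.1) = (4.5951,-2.1508)
Perimeter = Σ |v_{i+1} − v_i|:
  edge 1→2: √(-10.5838² + 4.7665²) = 11.6076 (running 11.6076)
  edge 2→3: √(-3.8770² + -1.5309²) = 4.1683 (running 15.7759)
  edge 3→4: √(-0.2216² + -6.9543²) = 6.9579 (running 22.7337)
  edge 4→5: √(9.3671² + -2.6503²) = 9.7348 (running 32.4685)
  edge 5→6: √(2.6937² + 1.3673²) = 3.0209 (running 35.4894)
  edge 6→1: √(2.6216² + 5.0017²) = 5.6471 (running 41.1365)
Perimeter = 41.1365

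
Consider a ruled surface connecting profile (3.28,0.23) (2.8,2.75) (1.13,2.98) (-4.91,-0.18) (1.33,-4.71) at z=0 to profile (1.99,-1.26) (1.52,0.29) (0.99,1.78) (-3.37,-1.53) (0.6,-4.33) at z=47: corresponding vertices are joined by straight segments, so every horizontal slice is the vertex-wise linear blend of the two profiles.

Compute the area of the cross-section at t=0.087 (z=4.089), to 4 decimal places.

Area at t=0.087: 31.8591

Cross-section at t=0.087: each vertex is (1-t)·p0[i] + t·p1[i].
  v1: (1-0.087)·(3.28,0.23) + 0.087·(1.99,-1.26) = (3.1678,0.1004)
  v2: (1-0.087)·(2.8,2.75) + 0.087·(1.52,0.29) = (2.6886,2.5360)
  v3: (1-0.087)·(1.13,2.98) + 0.087·(0.99,1.78) = (1.1178,2.8756)
  v4: (1-0.087)·(-4.91,-0.18) + 0.087·(-3.37,-1.53) = (-4.7760,-0.2974)
  v5: (1-0.087)·(1.33,-4.71) + 0.087·(0.6,-4.33) = (1.2665,-4.6769)
Shoelace sum Σ(x_i·y_{i+1} − x_{i+1}·y_i):
  i=1: 3.1678·2.5360 − 2.6886·0.1004 = +7.7635 (running +7.7635)
  i=2: 2.6886·2.8756 − 1.1178·2.5360 = +4.8967 (running +12.6602)
  i=3: 1.1178·-0.2974 − -4.7760·2.8756 = +13.4014 (running +26.0617)
  i=4: -4.7760·-4.6769 − 1.2665·-0.2974 = +22.7139 (running +48.7755)
  i=5: 1.2665·0.1004 − 3.1678·-4.6769 = +14.9426 (running +63.7181)
Area = |Σ|/2 = |63.7181|/2 = 31.8591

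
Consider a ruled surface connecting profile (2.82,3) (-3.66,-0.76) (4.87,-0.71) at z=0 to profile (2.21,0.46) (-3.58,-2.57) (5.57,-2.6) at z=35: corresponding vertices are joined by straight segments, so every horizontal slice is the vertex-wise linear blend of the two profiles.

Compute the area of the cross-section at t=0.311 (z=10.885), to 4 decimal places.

Cross-section at t=0.311: each vertex is (1-t)·p0[i] + t·p1[i].
  v1: (1-0.311)·(2.82,3) + 0.311·(2.21,0.46) = (2.6303,2.2101)
  v2: (1-0.311)·(-3.66,-0.76) + 0.311·(-3.58,-2.57) = (-3.6351,-1.3229)
  v3: (1-0.311)·(4.87,-0.71) + 0.311·(5.57,-2.6) = (5.0877,-1.2978)
Shoelace sum Σ(x_i·y_{i+1} − x_{i+1}·y_i):
  i=1: 2.6303·-1.3229 − -3.6351·2.2101 = +4.5542 (running +4.5542)
  i=2: -3.6351·-1.2978 − 5.0877·-1.3229 = +11.4482 (running +16.0024)
  i=3: 5.0877·2.2101 − 2.6303·-1.2978 = +14.6577 (running +30.6601)
Area = |Σ|/2 = |30.6601|/2 = 15.3300

Area at t=0.311: 15.3300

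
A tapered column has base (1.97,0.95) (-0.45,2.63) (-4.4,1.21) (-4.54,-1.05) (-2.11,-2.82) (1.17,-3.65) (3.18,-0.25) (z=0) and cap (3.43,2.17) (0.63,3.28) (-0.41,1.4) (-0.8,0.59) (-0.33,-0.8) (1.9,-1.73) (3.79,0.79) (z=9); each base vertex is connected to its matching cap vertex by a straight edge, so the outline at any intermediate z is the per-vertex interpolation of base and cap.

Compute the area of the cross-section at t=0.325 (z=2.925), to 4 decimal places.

Cross-section at t=0.325: each vertex is (1-t)·p0[i] + t·p1[i].
  v1: (1-0.325)·(1.97,0.95) + 0.325·(3.43,2.17) = (2.4445,1.3465)
  v2: (1-0.325)·(-0.45,2.63) + 0.325·(0.63,3.28) = (-0.0990,2.8413)
  v3: (1-0.325)·(-4.4,1.21) + 0.325·(-0.41,1.4) = (-3.1033,1.2717)
  v4: (1-0.325)·(-4.54,-1.05) + 0.325·(-0.8,0.59) = (-3.3245,-0.5170)
  v5: (1-0.325)·(-2.11,-2.82) + 0.325·(-0.33,-0.8) = (-1.5315,-2.1635)
  v6: (1-0.325)·(1.17,-3.65) + 0.325·(1.9,-1.73) = (1.4072,-3.0260)
  v7: (1-0.325)·(3.18,-0.25) + 0.325·(3.79,0.79) = (3.3783,0.0880)
Shoelace sum Σ(x_i·y_{i+1} − x_{i+1}·y_i):
  i=1: 2.4445·2.8413 − -0.0990·1.3465 = +7.0787 (running +7.0787)
  i=2: -0.0990·1.2717 − -3.1033·2.8413 = +8.6912 (running +15.7699)
  i=3: -3.1033·-0.5170 − -3.3245·1.2717 = +5.8323 (running +21.6023)
  i=4: -3.3245·-2.1635 − -1.5315·-0.5170 = +6.4008 (running +28.0030)
  i=5: -1.5315·-3.0260 − 1.4072·-2.1635 = +7.6789 (running +35.6819)
  i=6: 1.4072·0.0880 − 3.3783·-3.0260 = +10.3464 (running +46.0284)
  i=7: 3.3783·1.3465 − 2.4445·0.0880 = +4.3337 (running +50.3621)
Area = |Σ|/2 = |50.3621|/2 = 25.1810

Area at t=0.325: 25.1810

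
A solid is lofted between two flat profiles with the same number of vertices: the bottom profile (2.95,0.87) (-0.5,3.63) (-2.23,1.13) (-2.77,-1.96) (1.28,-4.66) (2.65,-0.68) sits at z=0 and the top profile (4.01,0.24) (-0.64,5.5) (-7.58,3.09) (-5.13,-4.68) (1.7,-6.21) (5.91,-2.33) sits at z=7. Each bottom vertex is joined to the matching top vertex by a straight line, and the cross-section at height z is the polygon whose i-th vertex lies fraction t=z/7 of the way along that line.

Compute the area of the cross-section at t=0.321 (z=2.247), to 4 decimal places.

Area at t=0.321: 46.7074

Cross-section at t=0.321: each vertex is (1-t)·p0[i] + t·p1[i].
  v1: (1-0.321)·(2.95,0.87) + 0.321·(4.01,0.24) = (3.2903,0.6678)
  v2: (1-0.321)·(-0.5,3.63) + 0.321·(-0.64,5.5) = (-0.5449,4.2303)
  v3: (1-0.321)·(-2.23,1.13) + 0.321·(-7.58,3.09) = (-3.9474,1.7592)
  v4: (1-0.321)·(-2.77,-1.96) + 0.321·(-5.13,-4.68) = (-3.5276,-2.8331)
  v5: (1-0.321)·(1.28,-4.66) + 0.321·(1.7,-6.21) = (1.4148,-5.1576)
  v6: (1-0.321)·(2.65,-0.68) + 0.321·(5.91,-2.33) = (3.6965,-1.2097)
Shoelace sum Σ(x_i·y_{i+1} − x_{i+1}·y_i):
  i=1: 3.2903·4.2303 − -0.5449·0.6678 = +14.2826 (running +14.2826)
  i=2: -0.5449·1.7592 − -3.9474·4.2303 = +15.7397 (running +30.0223)
  i=3: -3.9474·-2.8331 − -3.5276·1.7592 = +17.3889 (running +47.4112)
  i=4: -3.5276·-5.1576 − 1.4148·-2.8331 = +22.2019 (running +69.6131)
  i=5: 1.4148·-1.2097 − 3.6965·-5.1576 = +17.3532 (running +86.9663)
  i=6: 3.6965·0.6678 − 3.2903·-1.2097 = +6.4484 (running +93.4148)
Area = |Σ|/2 = |93.4148|/2 = 46.7074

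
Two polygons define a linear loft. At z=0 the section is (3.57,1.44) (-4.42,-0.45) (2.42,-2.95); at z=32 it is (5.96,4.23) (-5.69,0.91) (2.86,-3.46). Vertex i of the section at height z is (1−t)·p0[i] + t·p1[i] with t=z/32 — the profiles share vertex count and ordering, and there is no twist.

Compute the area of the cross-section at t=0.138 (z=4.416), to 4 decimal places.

Cross-section at t=0.138: each vertex is (1-t)·p0[i] + t·p1[i].
  v1: (1-0.138)·(3.57,1.44) + 0.138·(5.96,4.23) = (3.8998,1.8250)
  v2: (1-0.138)·(-4.42,-0.45) + 0.138·(-5.69,0.91) = (-4.5953,-0.2623)
  v3: (1-0.138)·(2.42,-2.95) + 0.138·(2.86,-3.46) = (2.4807,-3.0204)
Shoelace sum Σ(x_i·y_{i+1} − x_{i+1}·y_i):
  i=1: 3.8998·-0.2623 − -4.5953·1.8250 = +7.3634 (running +7.3634)
  i=2: -4.5953·-3.0204 − 2.4807·-0.2623 = +14.5302 (running +21.8936)
  i=3: 2.4807·1.8250 − 3.8998·-3.0204 = +16.3063 (running +38.1999)
Area = |Σ|/2 = |38.1999|/2 = 19.1000

Area at t=0.138: 19.1000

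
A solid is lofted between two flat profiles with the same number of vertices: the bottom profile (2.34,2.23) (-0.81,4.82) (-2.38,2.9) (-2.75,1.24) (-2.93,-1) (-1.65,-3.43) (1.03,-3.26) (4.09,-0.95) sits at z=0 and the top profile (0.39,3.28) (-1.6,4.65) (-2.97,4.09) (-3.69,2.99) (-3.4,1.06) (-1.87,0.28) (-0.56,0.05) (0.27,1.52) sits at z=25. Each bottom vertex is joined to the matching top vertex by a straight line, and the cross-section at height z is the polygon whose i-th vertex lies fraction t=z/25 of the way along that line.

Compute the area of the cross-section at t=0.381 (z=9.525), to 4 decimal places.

Area at t=0.381: 26.8267

Cross-section at t=0.381: each vertex is (1-t)·p0[i] + t·p1[i].
  v1: (1-0.381)·(2.34,2.23) + 0.381·(0.39,3.28) = (1.5970,2.6300)
  v2: (1-0.381)·(-0.81,4.82) + 0.381·(-1.6,4.65) = (-1.1110,4.7552)
  v3: (1-0.381)·(-2.38,2.9) + 0.381·(-2.97,4.09) = (-2.6048,3.3534)
  v4: (1-0.381)·(-2.75,1.24) + 0.381·(-3.69,2.99) = (-3.1081,1.9068)
  v5: (1-0.381)·(-2.93,-1) + 0.381·(-3.4,1.06) = (-3.1091,-0.2151)
  v6: (1-0.381)·(-1.65,-3.43) + 0.381·(-1.87,0.28) = (-1.7338,-2.0165)
  v7: (1-0.381)·(1.03,-3.26) + 0.381·(-0.56,0.05) = (0.4242,-1.9989)
  v8: (1-0.381)·(4.09,-0.95) + 0.381·(0.27,1.52) = (2.6346,-0.0089)
Shoelace sum Σ(x_i·y_{i+1} − x_{i+1}·y_i):
  i=1: 1.5970·4.7552 − -1.1110·2.6300 = +10.5163 (running +10.5163)
  i=2: -1.1110·3.3534 − -2.6048·4.7552 = +8.6608 (running +19.1771)
  i=3: -2.6048·1.9068 − -3.1081·3.3534 = +5.4561 (running +24.6332)
  i=4: -3.1081·-0.2151 − -3.1091·1.9068 = +6.5969 (running +31.2301)
  i=5: -3.1091·-2.0165 − -1.7338·-0.2151 = +5.8964 (running +37.1265)
  i=6: -1.7338·-1.9989 − 0.4242·-2.0165 = +4.3211 (running +41.4476)
  i=7: 0.4242·-0.0089 − 2.6346·-1.9989 = +5.2624 (running +46.7101)
  i=8: 2.6346·2.6300 − 1.5970·-0.0089 = +6.9433 (running +53.6534)
Area = |Σ|/2 = |53.6534|/2 = 26.8267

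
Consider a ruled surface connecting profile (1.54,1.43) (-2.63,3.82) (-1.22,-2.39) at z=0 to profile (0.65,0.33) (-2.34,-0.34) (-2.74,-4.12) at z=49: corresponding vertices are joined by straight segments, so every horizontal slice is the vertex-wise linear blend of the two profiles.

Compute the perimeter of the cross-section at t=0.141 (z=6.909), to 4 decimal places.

Cross-section at t=0.141: each vertex is (1-t)·p0[i] + t·p1[i].
  v1: (1-0.141)·(1.54,1.43) + 0.141·(0.65,0.33) = (1.4145,1.2749)
  v2: (1-0.141)·(-2.63,3.82) + 0.141·(-2.34,-0.34) = (-2.5891,3.2334)
  v3: (1-0.141)·(-1.22,-2.39) + 0.141·(-2.74,-4.12) = (-1.4343,-2.6339)
Perimeter = Σ |v_{i+1} − v_i|:
  edge 1→2: √(-4.0036² + 1.9585²) = 4.4570 (running 4.4570)
  edge 2→3: √(1.1548² + -5.8674²) = 5.9799 (running 10.4369)
  edge 3→1: √(2.8488² + 3.9088²) = 4.8368 (running 15.2737)
Perimeter = 15.2737

Perimeter at t=0.141: 15.2737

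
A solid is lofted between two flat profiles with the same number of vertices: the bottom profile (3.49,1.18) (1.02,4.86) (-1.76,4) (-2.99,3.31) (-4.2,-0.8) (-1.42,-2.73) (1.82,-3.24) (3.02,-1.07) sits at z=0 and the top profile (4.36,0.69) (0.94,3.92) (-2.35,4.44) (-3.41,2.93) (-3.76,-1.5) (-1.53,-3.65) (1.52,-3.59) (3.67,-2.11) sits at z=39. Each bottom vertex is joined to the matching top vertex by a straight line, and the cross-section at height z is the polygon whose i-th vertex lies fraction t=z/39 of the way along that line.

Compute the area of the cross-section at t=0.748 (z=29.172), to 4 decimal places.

Cross-section at t=0.748: each vertex is (1-t)·p0[i] + t·p1[i].
  v1: (1-0.748)·(3.49,1.18) + 0.748·(4.36,0.69) = (4.1408,0.8135)
  v2: (1-0.748)·(1.02,4.86) + 0.748·(0.94,3.92) = (0.9602,4.1569)
  v3: (1-0.748)·(-1.76,4) + 0.748·(-2.35,4.44) = (-2.2013,4.3291)
  v4: (1-0.748)·(-2.99,3.31) + 0.748·(-3.41,2.93) = (-3.3042,3.0258)
  v5: (1-0.748)·(-4.2,-0.8) + 0.748·(-3.76,-1.5) = (-3.8709,-1.3236)
  v6: (1-0.748)·(-1.42,-2.73) + 0.748·(-1.53,-3.65) = (-1.5023,-3.4182)
  v7: (1-0.748)·(1.82,-3.24) + 0.748·(1.52,-3.59) = (1.5956,-3.5018)
  v8: (1-0.748)·(3.02,-1.07) + 0.748·(3.67,-2.11) = (3.5062,-1.8479)
Shoelace sum Σ(x_i·y_{i+1} − x_{i+1}·y_i):
  i=1: 4.1408·4.1569 − 0.9602·0.8135 = +16.4316 (running +16.4316)
  i=2: 0.9602·4.3291 − -2.2013·4.1569 = +13.3073 (running +29.7388)
  i=3: -2.2013·3.0258 − -3.3042·4.3291 = +7.6434 (running +37.3823)
  i=4: -3.3042·-1.3236 − -3.8709·3.0258 = +16.0857 (running +53.4680)
  i=5: -3.8709·-3.4182 − -1.5023·-1.3236 = +11.2429 (running +64.7109)
  i=6: -1.5023·-3.5018 − 1.5956·-3.4182 = +10.7147 (running +75.4256)
  i=7: 1.5956·-1.8479 − 3.5062·-3.5018 = +9.3295 (running +84.7551)
  i=8: 3.5062·0.8135 − 4.1408·-1.8479 = +10.5040 (running +95.2591)
Area = |Σ|/2 = |95.2591|/2 = 47.6295

Area at t=0.748: 47.6295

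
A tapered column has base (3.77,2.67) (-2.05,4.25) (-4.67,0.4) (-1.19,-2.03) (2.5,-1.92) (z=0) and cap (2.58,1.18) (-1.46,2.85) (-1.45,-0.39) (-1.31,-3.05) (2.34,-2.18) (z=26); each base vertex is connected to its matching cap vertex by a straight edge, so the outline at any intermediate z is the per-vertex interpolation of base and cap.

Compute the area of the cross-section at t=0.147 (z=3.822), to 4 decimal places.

Cross-section at t=0.147: each vertex is (1-t)·p0[i] + t·p1[i].
  v1: (1-0.147)·(3.77,2.67) + 0.147·(2.58,1.18) = (3.5951,2.4510)
  v2: (1-0.147)·(-2.05,4.25) + 0.147·(-1.46,2.85) = (-1.9633,4.0442)
  v3: (1-0.147)·(-4.67,0.4) + 0.147·(-1.45,-0.39) = (-4.1967,0.2839)
  v4: (1-0.147)·(-1.19,-2.03) + 0.147·(-1.31,-3.05) = (-1.2076,-2.1799)
  v5: (1-0.147)·(2.5,-1.92) + 0.147·(2.34,-2.18) = (2.4765,-1.9582)
Shoelace sum Σ(x_i·y_{i+1} − x_{i+1}·y_i):
  i=1: 3.5951·4.0442 − -1.9633·2.4510 = +19.3511 (running +19.3511)
  i=2: -1.9633·0.2839 − -4.1967·4.0442 = +16.4148 (running +35.7659)
  i=3: -4.1967·-2.1799 − -1.2076·0.2839 = +9.4913 (running +45.2572)
  i=4: -1.2076·-1.9582 − 2.4765·-2.1799 = +7.7634 (running +53.0206)
  i=5: 2.4765·2.4510 − 3.5951·-1.9582 = +13.1097 (running +66.1303)
Area = |Σ|/2 = |66.1303|/2 = 33.0652

Area at t=0.147: 33.0652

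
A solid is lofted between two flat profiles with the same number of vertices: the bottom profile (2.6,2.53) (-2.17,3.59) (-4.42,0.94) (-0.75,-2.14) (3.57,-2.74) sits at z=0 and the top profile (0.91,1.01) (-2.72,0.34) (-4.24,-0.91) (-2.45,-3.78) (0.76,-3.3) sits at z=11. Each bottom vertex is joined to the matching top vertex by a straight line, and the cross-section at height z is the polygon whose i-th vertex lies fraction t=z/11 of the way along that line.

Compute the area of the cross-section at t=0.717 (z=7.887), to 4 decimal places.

Cross-section at t=0.717: each vertex is (1-t)·p0[i] + t·p1[i].
  v1: (1-0.717)·(2.6,2.53) + 0.717·(0.91,1.01) = (1.3883,1.4402)
  v2: (1-0.717)·(-2.17,3.59) + 0.717·(-2.72,0.34) = (-2.5644,1.2597)
  v3: (1-0.717)·(-4.42,0.94) + 0.717·(-4.24,-0.91) = (-4.2909,-0.3864)
  v4: (1-0.717)·(-0.75,-2.14) + 0.717·(-2.45,-3.78) = (-1.9689,-3.3159)
  v5: (1-0.717)·(3.57,-2.74) + 0.717·(0.76,-3.3) = (1.5552,-3.1415)
Shoelace sum Σ(x_i·y_{i+1} − x_{i+1}·y_i):
  i=1: 1.3883·1.2597 − -2.5644·1.4402 = +5.4419 (running +5.4419)
  i=2: -2.5644·-0.3864 − -4.2909·1.2597 = +6.3965 (running +11.8385)
  i=3: -4.2909·-3.3159 − -1.9689·-0.3864 = +13.4674 (running +25.3058)
  i=4: -1.9689·-3.1415 − 1.5552·-3.3159 = +11.3423 (running +36.6481)
  i=5: 1.5552·1.4402 − 1.3883·-3.1415 = +6.6011 (running +43.2492)
Area = |Σ|/2 = |43.2492|/2 = 21.6246

Area at t=0.717: 21.6246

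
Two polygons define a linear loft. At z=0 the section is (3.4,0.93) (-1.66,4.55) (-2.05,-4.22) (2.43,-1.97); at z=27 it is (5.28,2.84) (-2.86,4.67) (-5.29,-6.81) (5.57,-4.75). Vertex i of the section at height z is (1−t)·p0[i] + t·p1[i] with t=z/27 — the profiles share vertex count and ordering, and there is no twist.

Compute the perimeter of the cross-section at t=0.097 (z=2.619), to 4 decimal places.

Cross-section at t=0.097: each vertex is (1-t)·p0[i] + t·p1[i].
  v1: (1-0.097)·(3.4,0.93) + 0.097·(5.28,2.84) = (3.5824,1.1153)
  v2: (1-0.097)·(-1.66,4.55) + 0.097·(-2.86,4.67) = (-1.7764,4.5616)
  v3: (1-0.097)·(-2.05,-4.22) + 0.097·(-5.29,-6.81) = (-2.3643,-4.4712)
  v4: (1-0.097)·(2.43,-1.97) + 0.097·(5.57,-4.75) = (2.7346,-2.2397)
Perimeter = Σ |v_{i+1} − v_i|:
  edge 1→2: √(-5.3588² + 3.4464²) = 6.3713 (running 6.3713)
  edge 2→3: √(-0.5879² + -9.0329²) = 9.0520 (running 15.4233)
  edge 3→4: √(5.0989² + 2.2316²) = 5.5658 (running 20.9891)
  edge 4→1: √(0.8478² + 3.3549²) = 3.4604 (running 24.4495)
Perimeter = 24.4495

Perimeter at t=0.097: 24.4495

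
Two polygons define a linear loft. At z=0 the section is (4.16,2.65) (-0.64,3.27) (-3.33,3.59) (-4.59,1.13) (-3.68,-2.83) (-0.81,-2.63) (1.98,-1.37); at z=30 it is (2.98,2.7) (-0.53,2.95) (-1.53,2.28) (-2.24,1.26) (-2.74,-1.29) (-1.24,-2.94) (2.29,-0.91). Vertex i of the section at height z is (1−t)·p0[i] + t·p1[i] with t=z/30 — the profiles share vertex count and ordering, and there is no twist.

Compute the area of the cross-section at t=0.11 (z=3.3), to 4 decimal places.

Cross-section at t=0.11: each vertex is (1-t)·p0[i] + t·p1[i].
  v1: (1-0.11)·(4.16,2.65) + 0.11·(2.98,2.7) = (4.0302,2.6555)
  v2: (1-0.11)·(-0.64,3.27) + 0.11·(-0.53,2.95) = (-0.6279,3.2348)
  v3: (1-0.11)·(-3.33,3.59) + 0.11·(-1.53,2.28) = (-3.1320,3.4459)
  v4: (1-0.11)·(-4.59,1.13) + 0.11·(-2.24,1.26) = (-4.3315,1.1443)
  v5: (1-0.11)·(-3.68,-2.83) + 0.11·(-2.74,-1.29) = (-3.5766,-2.6606)
  v6: (1-0.11)·(-0.81,-2.63) + 0.11·(-1.24,-2.94) = (-0.8573,-2.6641)
  v7: (1-0.11)·(1.98,-1.37) + 0.11·(2.29,-0.91) = (2.0141,-1.3194)
Shoelace sum Σ(x_i·y_{i+1} − x_{i+1}·y_i):
  i=1: 4.0302·3.2348 − -0.6279·2.6555 = +14.7043 (running +14.7043)
  i=2: -0.6279·3.4459 − -3.1320·3.2348 = +7.9677 (running +22.6720)
  i=3: -3.1320·1.1443 − -4.3315·3.4459 = +11.3420 (running +34.0140)
  i=4: -4.3315·-2.6606 − -3.5766·1.1443 = +15.6171 (running +49.6311)
  i=5: -3.5766·-2.6641 − -0.8573·-2.6606 = +7.2475 (running +56.8785)
  i=6: -0.8573·-1.3194 − 2.0141·-2.6641 = +6.4969 (running +63.3754)
  i=7: 2.0141·2.6555 − 4.0302·-1.3194 = +10.6659 (running +74.0413)
Area = |Σ|/2 = |74.0413|/2 = 37.0207

Area at t=0.11: 37.0207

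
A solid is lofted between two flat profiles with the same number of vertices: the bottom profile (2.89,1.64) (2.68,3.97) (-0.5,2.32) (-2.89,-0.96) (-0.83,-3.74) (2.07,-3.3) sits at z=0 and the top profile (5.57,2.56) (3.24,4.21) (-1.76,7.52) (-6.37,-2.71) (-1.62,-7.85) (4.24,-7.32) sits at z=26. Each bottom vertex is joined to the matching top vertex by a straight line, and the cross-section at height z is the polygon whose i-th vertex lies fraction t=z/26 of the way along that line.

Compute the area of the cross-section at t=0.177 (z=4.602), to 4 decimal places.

Cross-section at t=0.177: each vertex is (1-t)·p0[i] + t·p1[i].
  v1: (1-0.177)·(2.89,1.64) + 0.177·(5.57,2.56) = (3.3644,1.8028)
  v2: (1-0.177)·(2.68,3.97) + 0.177·(3.24,4.21) = (2.7791,4.0125)
  v3: (1-0.177)·(-0.5,2.32) + 0.177·(-1.76,7.52) = (-0.7230,3.2404)
  v4: (1-0.177)·(-2.89,-0.96) + 0.177·(-6.37,-2.71) = (-3.5060,-1.2697)
  v5: (1-0.177)·(-0.83,-3.74) + 0.177·(-1.62,-7.85) = (-0.9698,-4.4675)
  v6: (1-0.177)·(2.07,-3.3) + 0.177·(4.24,-7.32) = (2.4541,-4.0115)
Shoelace sum Σ(x_i·y_{i+1} − x_{i+1}·y_i):
  i=1: 3.3644·4.0125 − 2.7791·1.8028 = +8.4891 (running +8.4891)
  i=2: 2.7791·3.2404 − -0.7230·4.0125 = +11.9066 (running +20.3957)
  i=3: -0.7230·-1.2697 − -3.5060·3.2404 = +12.2788 (running +32.6744)
  i=4: -3.5060·-4.4675 − -0.9698·-1.2697 = +14.4313 (running +47.1058)
  i=5: -0.9698·-4.0115 − 2.4541·-4.4675 = +14.8541 (running +61.9599)
  i=6: 2.4541·1.8028 − 3.3644·-4.0115 = +17.9206 (running +79.8805)
Area = |Σ|/2 = |79.8805|/2 = 39.9402

Area at t=0.177: 39.9402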